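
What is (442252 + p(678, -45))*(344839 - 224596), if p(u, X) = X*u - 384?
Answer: 49462919994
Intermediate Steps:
p(u, X) = -384 + X*u
(442252 + p(678, -45))*(344839 - 224596) = (442252 + (-384 - 45*678))*(344839 - 224596) = (442252 + (-384 - 30510))*120243 = (442252 - 30894)*120243 = 411358*120243 = 49462919994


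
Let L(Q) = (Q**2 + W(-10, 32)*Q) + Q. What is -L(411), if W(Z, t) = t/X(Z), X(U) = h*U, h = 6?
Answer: -845564/5 ≈ -1.6911e+5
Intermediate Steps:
X(U) = 6*U
W(Z, t) = t/(6*Z) (W(Z, t) = t/((6*Z)) = t*(1/(6*Z)) = t/(6*Z))
L(Q) = Q**2 + 7*Q/15 (L(Q) = (Q**2 + ((1/6)*32/(-10))*Q) + Q = (Q**2 + ((1/6)*32*(-1/10))*Q) + Q = (Q**2 - 8*Q/15) + Q = Q**2 + 7*Q/15)
-L(411) = -411*(7 + 15*411)/15 = -411*(7 + 6165)/15 = -411*6172/15 = -1*845564/5 = -845564/5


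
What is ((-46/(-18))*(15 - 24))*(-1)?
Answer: 23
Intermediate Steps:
((-46/(-18))*(15 - 24))*(-1) = (-46*(-1/18)*(-9))*(-1) = ((23/9)*(-9))*(-1) = -23*(-1) = 23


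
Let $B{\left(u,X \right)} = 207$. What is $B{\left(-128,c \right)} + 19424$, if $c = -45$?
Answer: $19631$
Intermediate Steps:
$B{\left(-128,c \right)} + 19424 = 207 + 19424 = 19631$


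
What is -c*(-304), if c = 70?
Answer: 21280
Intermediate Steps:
-c*(-304) = -70*(-304) = -1*(-21280) = 21280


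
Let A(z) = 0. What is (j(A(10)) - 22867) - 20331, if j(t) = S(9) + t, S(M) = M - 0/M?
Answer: -43189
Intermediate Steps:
S(M) = M (S(M) = M - 1*0 = M + 0 = M)
j(t) = 9 + t
(j(A(10)) - 22867) - 20331 = ((9 + 0) - 22867) - 20331 = (9 - 22867) - 20331 = -22858 - 20331 = -43189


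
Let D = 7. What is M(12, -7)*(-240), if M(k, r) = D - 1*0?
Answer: -1680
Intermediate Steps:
M(k, r) = 7 (M(k, r) = 7 - 1*0 = 7 + 0 = 7)
M(12, -7)*(-240) = 7*(-240) = -1680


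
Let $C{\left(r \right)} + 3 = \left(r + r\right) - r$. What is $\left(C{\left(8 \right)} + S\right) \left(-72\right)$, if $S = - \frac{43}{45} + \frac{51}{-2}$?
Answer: $\frac{7724}{5} \approx 1544.8$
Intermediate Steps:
$C{\left(r \right)} = -3 + r$ ($C{\left(r \right)} = -3 + \left(\left(r + r\right) - r\right) = -3 + \left(2 r - r\right) = -3 + r$)
$S = - \frac{2381}{90}$ ($S = \left(-43\right) \frac{1}{45} + 51 \left(- \frac{1}{2}\right) = - \frac{43}{45} - \frac{51}{2} = - \frac{2381}{90} \approx -26.456$)
$\left(C{\left(8 \right)} + S\right) \left(-72\right) = \left(\left(-3 + 8\right) - \frac{2381}{90}\right) \left(-72\right) = \left(5 - \frac{2381}{90}\right) \left(-72\right) = \left(- \frac{1931}{90}\right) \left(-72\right) = \frac{7724}{5}$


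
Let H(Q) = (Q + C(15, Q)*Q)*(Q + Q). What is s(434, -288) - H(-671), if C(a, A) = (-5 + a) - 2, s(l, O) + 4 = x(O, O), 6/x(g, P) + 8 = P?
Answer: -1199442619/148 ≈ -8.1043e+6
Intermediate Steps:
x(g, P) = 6/(-8 + P)
s(l, O) = -4 + 6/(-8 + O)
C(a, A) = -7 + a
H(Q) = 18*Q² (H(Q) = (Q + (-7 + 15)*Q)*(Q + Q) = (Q + 8*Q)*(2*Q) = (9*Q)*(2*Q) = 18*Q²)
s(434, -288) - H(-671) = 2*(19 - 2*(-288))/(-8 - 288) - 18*(-671)² = 2*(19 + 576)/(-296) - 18*450241 = 2*(-1/296)*595 - 1*8104338 = -595/148 - 8104338 = -1199442619/148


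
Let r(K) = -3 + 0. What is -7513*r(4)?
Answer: 22539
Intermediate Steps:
r(K) = -3
-7513*r(4) = -7513*(-3) = 22539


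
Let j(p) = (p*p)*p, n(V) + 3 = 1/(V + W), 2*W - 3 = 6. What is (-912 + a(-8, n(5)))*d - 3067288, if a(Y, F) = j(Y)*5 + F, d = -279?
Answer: -39858055/19 ≈ -2.0978e+6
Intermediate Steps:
W = 9/2 (W = 3/2 + (1/2)*6 = 3/2 + 3 = 9/2 ≈ 4.5000)
n(V) = -3 + 1/(9/2 + V) (n(V) = -3 + 1/(V + 9/2) = -3 + 1/(9/2 + V))
j(p) = p**3 (j(p) = p**2*p = p**3)
a(Y, F) = F + 5*Y**3 (a(Y, F) = Y**3*5 + F = 5*Y**3 + F = F + 5*Y**3)
(-912 + a(-8, n(5)))*d - 3067288 = (-912 + ((-25 - 6*5)/(9 + 2*5) + 5*(-8)**3))*(-279) - 3067288 = (-912 + ((-25 - 30)/(9 + 10) + 5*(-512)))*(-279) - 3067288 = (-912 + (-55/19 - 2560))*(-279) - 3067288 = (-912 - 48695/19)*(-279) - 3067288 = -66023/19*(-279) - 3067288 = 18420417/19 - 3067288 = -39858055/19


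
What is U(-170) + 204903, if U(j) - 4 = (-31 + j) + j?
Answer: 204536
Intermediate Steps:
U(j) = -27 + 2*j (U(j) = 4 + ((-31 + j) + j) = 4 + (-31 + 2*j) = -27 + 2*j)
U(-170) + 204903 = (-27 + 2*(-170)) + 204903 = (-27 - 340) + 204903 = -367 + 204903 = 204536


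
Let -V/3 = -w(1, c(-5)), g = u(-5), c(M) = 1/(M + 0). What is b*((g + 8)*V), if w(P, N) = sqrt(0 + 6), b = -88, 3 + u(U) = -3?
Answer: -528*sqrt(6) ≈ -1293.3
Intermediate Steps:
u(U) = -6 (u(U) = -3 - 3 = -6)
c(M) = 1/M
g = -6
w(P, N) = sqrt(6)
V = 3*sqrt(6) (V = -(-3)*sqrt(6) = 3*sqrt(6) ≈ 7.3485)
b*((g + 8)*V) = -88*(-6 + 8)*3*sqrt(6) = -176*3*sqrt(6) = -528*sqrt(6)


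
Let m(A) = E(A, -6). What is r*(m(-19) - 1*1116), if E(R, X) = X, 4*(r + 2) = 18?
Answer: -2805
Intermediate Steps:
r = 5/2 (r = -2 + (¼)*18 = -2 + 9/2 = 5/2 ≈ 2.5000)
m(A) = -6
r*(m(-19) - 1*1116) = 5*(-6 - 1*1116)/2 = 5*(-6 - 1116)/2 = (5/2)*(-1122) = -2805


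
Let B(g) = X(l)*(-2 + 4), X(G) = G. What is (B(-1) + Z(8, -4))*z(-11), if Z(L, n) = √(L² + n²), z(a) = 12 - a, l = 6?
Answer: 276 + 92*√5 ≈ 481.72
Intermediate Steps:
B(g) = 12 (B(g) = 6*(-2 + 4) = 6*2 = 12)
(B(-1) + Z(8, -4))*z(-11) = (12 + √(8² + (-4)²))*(12 - 1*(-11)) = (12 + √(64 + 16))*(12 + 11) = (12 + √80)*23 = (12 + 4*√5)*23 = 276 + 92*√5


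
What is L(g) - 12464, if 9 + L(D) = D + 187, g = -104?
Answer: -12390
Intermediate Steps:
L(D) = 178 + D (L(D) = -9 + (D + 187) = -9 + (187 + D) = 178 + D)
L(g) - 12464 = (178 - 104) - 12464 = 74 - 12464 = -12390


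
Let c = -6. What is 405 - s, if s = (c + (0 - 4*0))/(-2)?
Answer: 402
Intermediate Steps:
s = 3 (s = (-6 + (0 - 4*0))/(-2) = (-6 + (0 + 0))*(-1/2) = (-6 + 0)*(-1/2) = -6*(-1/2) = 3)
405 - s = 405 - 1*3 = 405 - 3 = 402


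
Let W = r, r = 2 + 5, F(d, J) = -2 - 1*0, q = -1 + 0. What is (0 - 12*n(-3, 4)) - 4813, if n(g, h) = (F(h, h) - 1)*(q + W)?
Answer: -4597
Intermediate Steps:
q = -1
F(d, J) = -2 (F(d, J) = -2 + 0 = -2)
r = 7
W = 7
n(g, h) = -18 (n(g, h) = (-2 - 1)*(-1 + 7) = -3*6 = -18)
(0 - 12*n(-3, 4)) - 4813 = (0 - 12*(-18)) - 4813 = (0 + 216) - 4813 = 216 - 4813 = -4597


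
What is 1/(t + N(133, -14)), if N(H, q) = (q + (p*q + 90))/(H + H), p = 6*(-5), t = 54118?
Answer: 133/7197942 ≈ 1.8477e-5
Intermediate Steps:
p = -30
N(H, q) = (90 - 29*q)/(2*H) (N(H, q) = (q + (-30*q + 90))/(H + H) = (q + (90 - 30*q))/((2*H)) = (90 - 29*q)*(1/(2*H)) = (90 - 29*q)/(2*H))
1/(t + N(133, -14)) = 1/(54118 + (½)*(90 - 29*(-14))/133) = 1/(54118 + (½)*(1/133)*(90 + 406)) = 1/(54118 + (½)*(1/133)*496) = 1/(54118 + 248/133) = 1/(7197942/133) = 133/7197942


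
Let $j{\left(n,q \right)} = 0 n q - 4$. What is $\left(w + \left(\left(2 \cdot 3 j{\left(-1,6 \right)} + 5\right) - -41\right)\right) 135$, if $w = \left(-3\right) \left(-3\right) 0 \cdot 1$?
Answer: $2970$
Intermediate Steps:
$j{\left(n,q \right)} = -4$ ($j{\left(n,q \right)} = 0 q - 4 = 0 - 4 = -4$)
$w = 0$ ($w = 9 \cdot 0 = 0$)
$\left(w + \left(\left(2 \cdot 3 j{\left(-1,6 \right)} + 5\right) - -41\right)\right) 135 = \left(0 + \left(\left(2 \cdot 3 \left(-4\right) + 5\right) - -41\right)\right) 135 = \left(0 + \left(\left(6 \left(-4\right) + 5\right) + 41\right)\right) 135 = \left(0 + \left(\left(-24 + 5\right) + 41\right)\right) 135 = \left(0 + \left(-19 + 41\right)\right) 135 = \left(0 + 22\right) 135 = 22 \cdot 135 = 2970$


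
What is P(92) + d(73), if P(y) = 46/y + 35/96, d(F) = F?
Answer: 7091/96 ≈ 73.865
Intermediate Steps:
P(y) = 35/96 + 46/y (P(y) = 46/y + 35*(1/96) = 46/y + 35/96 = 35/96 + 46/y)
P(92) + d(73) = (35/96 + 46/92) + 73 = (35/96 + 46*(1/92)) + 73 = (35/96 + ½) + 73 = 83/96 + 73 = 7091/96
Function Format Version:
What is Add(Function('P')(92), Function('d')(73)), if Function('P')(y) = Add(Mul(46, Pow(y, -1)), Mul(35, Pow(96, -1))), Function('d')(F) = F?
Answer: Rational(7091, 96) ≈ 73.865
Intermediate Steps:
Function('P')(y) = Add(Rational(35, 96), Mul(46, Pow(y, -1))) (Function('P')(y) = Add(Mul(46, Pow(y, -1)), Mul(35, Rational(1, 96))) = Add(Mul(46, Pow(y, -1)), Rational(35, 96)) = Add(Rational(35, 96), Mul(46, Pow(y, -1))))
Add(Function('P')(92), Function('d')(73)) = Add(Add(Rational(35, 96), Mul(46, Pow(92, -1))), 73) = Add(Add(Rational(35, 96), Mul(46, Rational(1, 92))), 73) = Add(Add(Rational(35, 96), Rational(1, 2)), 73) = Add(Rational(83, 96), 73) = Rational(7091, 96)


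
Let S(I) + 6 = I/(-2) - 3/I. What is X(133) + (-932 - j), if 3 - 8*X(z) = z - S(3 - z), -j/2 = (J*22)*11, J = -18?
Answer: -10038987/1040 ≈ -9652.9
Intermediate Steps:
j = 8712 (j = -2*(-18*22)*11 = -(-792)*11 = -2*(-4356) = 8712)
S(I) = -6 - 3/I - I/2 (S(I) = -6 + (I/(-2) - 3/I) = -6 + (I*(-½) - 3/I) = -6 + (-I/2 - 3/I) = -6 + (-3/I - I/2) = -6 - 3/I - I/2)
X(z) = -9/16 - 3/(8*(3 - z)) - z/16 (X(z) = 3/8 - (z - (-6 - 3/(3 - z) - (3 - z)/2))/8 = 3/8 - (z - (-6 - 3/(3 - z) + (-3/2 + z/2)))/8 = 3/8 - (z - (-15/2 + z/2 - 3/(3 - z)))/8 = 3/8 - (z + (15/2 + 3/(3 - z) - z/2))/8 = 3/8 - (15/2 + z/2 + 3/(3 - z))/8 = 3/8 + (-15/16 - 3/(8*(3 - z)) - z/16) = -9/16 - 3/(8*(3 - z)) - z/16)
X(133) + (-932 - j) = (33 - 1*133² - 6*133)/(16*(-3 + 133)) + (-932 - 1*8712) = (1/16)*(33 - 1*17689 - 798)/130 + (-932 - 8712) = (1/16)*(1/130)*(33 - 17689 - 798) - 9644 = (1/16)*(1/130)*(-18454) - 9644 = -9227/1040 - 9644 = -10038987/1040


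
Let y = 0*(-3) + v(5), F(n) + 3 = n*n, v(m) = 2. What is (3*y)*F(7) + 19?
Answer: 295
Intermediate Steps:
F(n) = -3 + n**2 (F(n) = -3 + n*n = -3 + n**2)
y = 2 (y = 0*(-3) + 2 = 0 + 2 = 2)
(3*y)*F(7) + 19 = (3*2)*(-3 + 7**2) + 19 = 6*(-3 + 49) + 19 = 6*46 + 19 = 276 + 19 = 295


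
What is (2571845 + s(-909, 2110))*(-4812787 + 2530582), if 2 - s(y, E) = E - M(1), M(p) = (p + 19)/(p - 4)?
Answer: -5864651415385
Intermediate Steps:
M(p) = (19 + p)/(-4 + p)
s(y, E) = -14/3 - E (s(y, E) = 2 - (E - (19 + 1)/(-4 + 1)) = 2 - (E - 20/(-3)) = 2 - (E - (-1)*20/3) = 2 - (E - 1*(-20/3)) = 2 - (E + 20/3) = 2 - (20/3 + E) = 2 + (-20/3 - E) = -14/3 - E)
(2571845 + s(-909, 2110))*(-4812787 + 2530582) = (2571845 + (-14/3 - 1*2110))*(-4812787 + 2530582) = (2571845 + (-14/3 - 2110))*(-2282205) = (2571845 - 6344/3)*(-2282205) = (7709191/3)*(-2282205) = -5864651415385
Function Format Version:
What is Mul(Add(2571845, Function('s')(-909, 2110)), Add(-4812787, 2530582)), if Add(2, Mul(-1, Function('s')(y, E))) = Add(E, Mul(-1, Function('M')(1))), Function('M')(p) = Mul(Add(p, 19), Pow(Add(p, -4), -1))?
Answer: -5864651415385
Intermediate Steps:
Function('M')(p) = Mul(Pow(Add(-4, p), -1), Add(19, p)) (Function('M')(p) = Mul(Add(19, p), Pow(Add(-4, p), -1)) = Mul(Pow(Add(-4, p), -1), Add(19, p)))
Function('s')(y, E) = Add(Rational(-14, 3), Mul(-1, E)) (Function('s')(y, E) = Add(2, Mul(-1, Add(E, Mul(-1, Mul(Pow(Add(-4, 1), -1), Add(19, 1)))))) = Add(2, Mul(-1, Add(E, Mul(-1, Mul(Pow(-3, -1), 20))))) = Add(2, Mul(-1, Add(E, Mul(-1, Mul(Rational(-1, 3), 20))))) = Add(2, Mul(-1, Add(E, Mul(-1, Rational(-20, 3))))) = Add(2, Mul(-1, Add(E, Rational(20, 3)))) = Add(2, Mul(-1, Add(Rational(20, 3), E))) = Add(2, Add(Rational(-20, 3), Mul(-1, E))) = Add(Rational(-14, 3), Mul(-1, E)))
Mul(Add(2571845, Function('s')(-909, 2110)), Add(-4812787, 2530582)) = Mul(Add(2571845, Add(Rational(-14, 3), Mul(-1, 2110))), Add(-4812787, 2530582)) = Mul(Add(2571845, Add(Rational(-14, 3), -2110)), -2282205) = Mul(Add(2571845, Rational(-6344, 3)), -2282205) = Mul(Rational(7709191, 3), -2282205) = -5864651415385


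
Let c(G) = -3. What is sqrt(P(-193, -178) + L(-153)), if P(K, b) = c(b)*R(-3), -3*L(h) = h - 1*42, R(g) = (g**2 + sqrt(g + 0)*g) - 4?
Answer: sqrt(50 + 9*I*sqrt(3)) ≈ 7.1545 + 1.0894*I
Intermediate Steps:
R(g) = -4 + g**2 + g**(3/2) (R(g) = (g**2 + sqrt(g)*g) - 4 = (g**2 + g**(3/2)) - 4 = -4 + g**2 + g**(3/2))
L(h) = 14 - h/3 (L(h) = -(h - 1*42)/3 = -(h - 42)/3 = -(-42 + h)/3 = 14 - h/3)
P(K, b) = -15 + 9*I*sqrt(3) (P(K, b) = -3*(-4 + (-3)**2 + (-3)**(3/2)) = -3*(-4 + 9 - 3*I*sqrt(3)) = -3*(5 - 3*I*sqrt(3)) = -15 + 9*I*sqrt(3))
sqrt(P(-193, -178) + L(-153)) = sqrt((-15 + 9*I*sqrt(3)) + (14 - 1/3*(-153))) = sqrt((-15 + 9*I*sqrt(3)) + (14 + 51)) = sqrt((-15 + 9*I*sqrt(3)) + 65) = sqrt(50 + 9*I*sqrt(3))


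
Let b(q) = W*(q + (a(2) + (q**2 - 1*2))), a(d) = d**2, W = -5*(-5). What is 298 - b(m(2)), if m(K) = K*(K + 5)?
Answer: -5002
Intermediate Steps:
W = 25
m(K) = K*(5 + K)
b(q) = 50 + 25*q + 25*q**2 (b(q) = 25*(q + (2**2 + (q**2 - 1*2))) = 25*(q + (4 + (q**2 - 2))) = 25*(q + (4 + (-2 + q**2))) = 25*(q + (2 + q**2)) = 25*(2 + q + q**2) = 50 + 25*q + 25*q**2)
298 - b(m(2)) = 298 - (50 + 25*(2*(5 + 2)) + 25*(2*(5 + 2))**2) = 298 - (50 + 25*(2*7) + 25*(2*7)**2) = 298 - (50 + 25*14 + 25*14**2) = 298 - (50 + 350 + 25*196) = 298 - (50 + 350 + 4900) = 298 - 1*5300 = 298 - 5300 = -5002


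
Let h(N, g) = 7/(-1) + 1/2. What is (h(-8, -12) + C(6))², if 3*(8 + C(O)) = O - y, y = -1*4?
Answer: 4489/36 ≈ 124.69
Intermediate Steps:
y = -4
C(O) = -20/3 + O/3 (C(O) = -8 + (O - 1*(-4))/3 = -8 + (O + 4)/3 = -8 + (4 + O)/3 = -8 + (4/3 + O/3) = -20/3 + O/3)
h(N, g) = -13/2 (h(N, g) = 7*(-1) + 1*(½) = -7 + ½ = -13/2)
(h(-8, -12) + C(6))² = (-13/2 + (-20/3 + (⅓)*6))² = (-13/2 + (-20/3 + 2))² = (-13/2 - 14/3)² = (-67/6)² = 4489/36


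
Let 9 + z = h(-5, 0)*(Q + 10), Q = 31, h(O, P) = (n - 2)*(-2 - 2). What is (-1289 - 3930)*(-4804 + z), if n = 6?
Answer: 28542711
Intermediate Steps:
h(O, P) = -16 (h(O, P) = (6 - 2)*(-2 - 2) = 4*(-4) = -16)
z = -665 (z = -9 - 16*(31 + 10) = -9 - 16*41 = -9 - 656 = -665)
(-1289 - 3930)*(-4804 + z) = (-1289 - 3930)*(-4804 - 665) = -5219*(-5469) = 28542711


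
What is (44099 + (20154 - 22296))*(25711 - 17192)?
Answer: 357431683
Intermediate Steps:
(44099 + (20154 - 22296))*(25711 - 17192) = (44099 - 2142)*8519 = 41957*8519 = 357431683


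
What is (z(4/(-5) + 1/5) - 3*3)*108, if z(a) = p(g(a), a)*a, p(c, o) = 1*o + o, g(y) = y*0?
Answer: -22356/25 ≈ -894.24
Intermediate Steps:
g(y) = 0
p(c, o) = 2*o (p(c, o) = o + o = 2*o)
z(a) = 2*a² (z(a) = (2*a)*a = 2*a²)
(z(4/(-5) + 1/5) - 3*3)*108 = (2*(4/(-5) + 1/5)² - 3*3)*108 = (2*(4*(-⅕) + 1*(⅕))² - 9)*108 = (2*(-⅘ + ⅕)² - 9)*108 = (2*(-⅗)² - 9)*108 = (2*(9/25) - 9)*108 = (18/25 - 9)*108 = -207/25*108 = -22356/25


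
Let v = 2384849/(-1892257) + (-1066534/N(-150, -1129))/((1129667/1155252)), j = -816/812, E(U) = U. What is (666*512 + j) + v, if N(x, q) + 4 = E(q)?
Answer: 1412782131648056362945/4131517048034299 ≈ 3.4195e+5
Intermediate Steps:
N(x, q) = -4 + q
j = -204/203 (j = -816*1/812 = -204/203 ≈ -1.0049)
v = 19566612187652423/20352300729233 (v = 2384849/(-1892257) + (-1066534/(-4 - 1129))/((1129667/1155252)) = 2384849*(-1/1892257) + (-1066534/(-1133))/((1129667*(1/1155252))) = -2384849/1892257 + (-1066534*(-1/1133))/(9493/9708) = -2384849/1892257 + (1066534/1133)*(9708/9493) = -2384849/1892257 + 10353912072/10755569 = 19566612187652423/20352300729233 ≈ 961.40)
(666*512 + j) + v = (666*512 - 204/203) + 19566612187652423/20352300729233 = (340992 - 204/203) + 19566612187652423/20352300729233 = 69221172/203 + 19566612187652423/20352300729233 = 1412782131648056362945/4131517048034299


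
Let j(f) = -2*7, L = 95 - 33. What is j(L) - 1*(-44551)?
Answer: 44537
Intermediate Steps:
L = 62
j(f) = -14
j(L) - 1*(-44551) = -14 - 1*(-44551) = -14 + 44551 = 44537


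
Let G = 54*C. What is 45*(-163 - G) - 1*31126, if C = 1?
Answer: -40891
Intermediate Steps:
G = 54 (G = 54*1 = 54)
45*(-163 - G) - 1*31126 = 45*(-163 - 1*54) - 1*31126 = 45*(-163 - 54) - 31126 = 45*(-217) - 31126 = -9765 - 31126 = -40891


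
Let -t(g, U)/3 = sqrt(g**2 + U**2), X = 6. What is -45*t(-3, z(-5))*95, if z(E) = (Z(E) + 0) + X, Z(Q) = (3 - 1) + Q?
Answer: 38475*sqrt(2) ≈ 54412.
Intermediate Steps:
Z(Q) = 2 + Q
z(E) = 8 + E (z(E) = ((2 + E) + 0) + 6 = (2 + E) + 6 = 8 + E)
t(g, U) = -3*sqrt(U**2 + g**2) (t(g, U) = -3*sqrt(g**2 + U**2) = -3*sqrt(U**2 + g**2))
-45*t(-3, z(-5))*95 = -(-135)*sqrt((8 - 5)**2 + (-3)**2)*95 = -(-135)*sqrt(3**2 + 9)*95 = -(-135)*sqrt(9 + 9)*95 = -(-135)*sqrt(18)*95 = -(-135)*3*sqrt(2)*95 = -(-405)*sqrt(2)*95 = (405*sqrt(2))*95 = 38475*sqrt(2)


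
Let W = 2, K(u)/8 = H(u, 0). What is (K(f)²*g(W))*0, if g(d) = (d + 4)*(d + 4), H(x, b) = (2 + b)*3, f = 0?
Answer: 0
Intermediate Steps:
H(x, b) = 6 + 3*b
K(u) = 48 (K(u) = 8*(6 + 3*0) = 8*(6 + 0) = 8*6 = 48)
g(d) = (4 + d)² (g(d) = (4 + d)*(4 + d) = (4 + d)²)
(K(f)²*g(W))*0 = (48²*(4 + 2)²)*0 = (2304*6²)*0 = (2304*36)*0 = 82944*0 = 0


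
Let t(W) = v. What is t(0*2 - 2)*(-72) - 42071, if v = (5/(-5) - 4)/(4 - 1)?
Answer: -41951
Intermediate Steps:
v = -5/3 (v = (5*(-1/5) - 4)/3 = (-1 - 4)*(1/3) = -5*1/3 = -5/3 ≈ -1.6667)
t(W) = -5/3
t(0*2 - 2)*(-72) - 42071 = -5/3*(-72) - 42071 = 120 - 42071 = -41951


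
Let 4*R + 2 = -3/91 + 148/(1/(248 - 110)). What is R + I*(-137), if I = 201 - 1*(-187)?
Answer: -17490385/364 ≈ -48051.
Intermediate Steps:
I = 388 (I = 201 + 187 = 388)
R = 1858399/364 (R = -½ + (-3/91 + 148/(1/(248 - 110)))/4 = -½ + (-3*1/91 + 148/(1/138))/4 = -½ + (-3/91 + 148/(1/138))/4 = -½ + (-3/91 + 148*138)/4 = -½ + (-3/91 + 20424)/4 = -½ + (¼)*(1858581/91) = -½ + 1858581/364 = 1858399/364 ≈ 5105.5)
R + I*(-137) = 1858399/364 + 388*(-137) = 1858399/364 - 53156 = -17490385/364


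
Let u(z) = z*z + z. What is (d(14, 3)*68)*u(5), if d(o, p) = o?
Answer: 28560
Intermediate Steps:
u(z) = z + z**2 (u(z) = z**2 + z = z + z**2)
(d(14, 3)*68)*u(5) = (14*68)*(5*(1 + 5)) = 952*(5*6) = 952*30 = 28560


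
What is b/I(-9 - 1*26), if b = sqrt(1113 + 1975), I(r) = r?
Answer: -4*sqrt(193)/35 ≈ -1.5877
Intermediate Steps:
b = 4*sqrt(193) (b = sqrt(3088) = 4*sqrt(193) ≈ 55.570)
b/I(-9 - 1*26) = (4*sqrt(193))/(-9 - 1*26) = (4*sqrt(193))/(-9 - 26) = (4*sqrt(193))/(-35) = (4*sqrt(193))*(-1/35) = -4*sqrt(193)/35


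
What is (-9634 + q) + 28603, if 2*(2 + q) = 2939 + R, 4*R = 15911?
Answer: 179403/8 ≈ 22425.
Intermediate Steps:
R = 15911/4 (R = (¼)*15911 = 15911/4 ≈ 3977.8)
q = 27651/8 (q = -2 + (2939 + 15911/4)/2 = -2 + (½)*(27667/4) = -2 + 27667/8 = 27651/8 ≈ 3456.4)
(-9634 + q) + 28603 = (-9634 + 27651/8) + 28603 = -49421/8 + 28603 = 179403/8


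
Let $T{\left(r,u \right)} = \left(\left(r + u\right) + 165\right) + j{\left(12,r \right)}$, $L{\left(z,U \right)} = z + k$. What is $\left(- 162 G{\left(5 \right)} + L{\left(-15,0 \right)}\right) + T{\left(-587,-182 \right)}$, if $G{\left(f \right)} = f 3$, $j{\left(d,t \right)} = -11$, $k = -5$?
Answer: $-3065$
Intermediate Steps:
$L{\left(z,U \right)} = -5 + z$ ($L{\left(z,U \right)} = z - 5 = -5 + z$)
$G{\left(f \right)} = 3 f$
$T{\left(r,u \right)} = 154 + r + u$ ($T{\left(r,u \right)} = \left(\left(r + u\right) + 165\right) - 11 = \left(165 + r + u\right) - 11 = 154 + r + u$)
$\left(- 162 G{\left(5 \right)} + L{\left(-15,0 \right)}\right) + T{\left(-587,-182 \right)} = \left(- 162 \cdot 3 \cdot 5 - 20\right) - 615 = \left(\left(-162\right) 15 - 20\right) - 615 = \left(-2430 - 20\right) - 615 = -2450 - 615 = -3065$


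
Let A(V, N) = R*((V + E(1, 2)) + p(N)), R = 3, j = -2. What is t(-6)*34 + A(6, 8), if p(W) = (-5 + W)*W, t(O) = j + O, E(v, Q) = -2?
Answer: -188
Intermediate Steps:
t(O) = -2 + O
p(W) = W*(-5 + W)
A(V, N) = -6 + 3*V + 3*N*(-5 + N) (A(V, N) = 3*((V - 2) + N*(-5 + N)) = 3*((-2 + V) + N*(-5 + N)) = 3*(-2 + V + N*(-5 + N)) = -6 + 3*V + 3*N*(-5 + N))
t(-6)*34 + A(6, 8) = (-2 - 6)*34 + (-6 + 3*6 + 3*8*(-5 + 8)) = -8*34 + (-6 + 18 + 3*8*3) = -272 + (-6 + 18 + 72) = -272 + 84 = -188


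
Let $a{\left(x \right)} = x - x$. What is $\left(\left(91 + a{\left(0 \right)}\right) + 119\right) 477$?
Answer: $100170$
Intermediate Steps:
$a{\left(x \right)} = 0$
$\left(\left(91 + a{\left(0 \right)}\right) + 119\right) 477 = \left(\left(91 + 0\right) + 119\right) 477 = \left(91 + 119\right) 477 = 210 \cdot 477 = 100170$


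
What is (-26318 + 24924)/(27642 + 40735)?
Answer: -1394/68377 ≈ -0.020387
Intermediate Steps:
(-26318 + 24924)/(27642 + 40735) = -1394/68377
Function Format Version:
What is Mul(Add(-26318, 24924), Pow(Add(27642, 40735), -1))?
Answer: Rational(-1394, 68377) ≈ -0.020387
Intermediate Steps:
Mul(Add(-26318, 24924), Pow(Add(27642, 40735), -1)) = Mul(-1394, Pow(68377, -1)) = Mul(-1394, Rational(1, 68377)) = Rational(-1394, 68377)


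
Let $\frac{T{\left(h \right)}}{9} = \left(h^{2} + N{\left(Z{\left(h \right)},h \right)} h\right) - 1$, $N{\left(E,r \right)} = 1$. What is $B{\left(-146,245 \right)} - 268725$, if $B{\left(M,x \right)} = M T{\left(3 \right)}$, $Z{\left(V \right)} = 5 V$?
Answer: $-283179$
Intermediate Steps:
$T{\left(h \right)} = -9 + 9 h + 9 h^{2}$ ($T{\left(h \right)} = 9 \left(\left(h^{2} + 1 h\right) - 1\right) = 9 \left(\left(h^{2} + h\right) - 1\right) = 9 \left(\left(h + h^{2}\right) - 1\right) = 9 \left(-1 + h + h^{2}\right) = -9 + 9 h + 9 h^{2}$)
$B{\left(M,x \right)} = 99 M$ ($B{\left(M,x \right)} = M \left(-9 + 9 \cdot 3 + 9 \cdot 3^{2}\right) = M \left(-9 + 27 + 9 \cdot 9\right) = M \left(-9 + 27 + 81\right) = M 99 = 99 M$)
$B{\left(-146,245 \right)} - 268725 = 99 \left(-146\right) - 268725 = -14454 - 268725 = -283179$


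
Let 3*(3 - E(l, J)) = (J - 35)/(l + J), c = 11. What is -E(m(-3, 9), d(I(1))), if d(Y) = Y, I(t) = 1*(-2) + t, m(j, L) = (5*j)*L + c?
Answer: -363/125 ≈ -2.9040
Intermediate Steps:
m(j, L) = 11 + 5*L*j (m(j, L) = (5*j)*L + 11 = 5*L*j + 11 = 11 + 5*L*j)
I(t) = -2 + t
E(l, J) = 3 - (-35 + J)/(3*(J + l)) (E(l, J) = 3 - (J - 35)/(3*(l + J)) = 3 - (-35 + J)/(3*(J + l)))
-E(m(-3, 9), d(I(1))) = -(35 + 8*(-2 + 1) + 9*(11 + 5*9*(-3)))/(3*((-2 + 1) + (11 + 5*9*(-3)))) = -(35 + 8*(-1) + 9*(11 - 135))/(3*(-1 + (11 - 135))) = -(35 - 8 + 9*(-124))/(3*(-1 - 124)) = -(35 - 8 - 1116)/(3*(-125)) = -(-1)*(-1089)/(3*125) = -1*363/125 = -363/125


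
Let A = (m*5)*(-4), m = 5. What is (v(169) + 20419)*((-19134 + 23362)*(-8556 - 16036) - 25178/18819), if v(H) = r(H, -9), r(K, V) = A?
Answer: -13252763632289506/6273 ≈ -2.1127e+12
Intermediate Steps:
A = -100 (A = (5*5)*(-4) = 25*(-4) = -100)
r(K, V) = -100
v(H) = -100
(v(169) + 20419)*((-19134 + 23362)*(-8556 - 16036) - 25178/18819) = (-100 + 20419)*((-19134 + 23362)*(-8556 - 16036) - 25178/18819) = 20319*(4228*(-24592) - 25178*1/18819) = 20319*(-103974976 - 25178/18819) = 20319*(-1956705098522/18819) = -13252763632289506/6273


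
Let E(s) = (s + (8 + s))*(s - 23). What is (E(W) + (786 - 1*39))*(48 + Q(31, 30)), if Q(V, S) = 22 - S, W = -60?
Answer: 401720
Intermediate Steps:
E(s) = (-23 + s)*(8 + 2*s) (E(s) = (8 + 2*s)*(-23 + s) = (-23 + s)*(8 + 2*s))
(E(W) + (786 - 1*39))*(48 + Q(31, 30)) = ((-184 - 38*(-60) + 2*(-60)²) + (786 - 1*39))*(48 + (22 - 1*30)) = ((-184 + 2280 + 2*3600) + (786 - 39))*(48 + (22 - 30)) = ((-184 + 2280 + 7200) + 747)*(48 - 8) = (9296 + 747)*40 = 10043*40 = 401720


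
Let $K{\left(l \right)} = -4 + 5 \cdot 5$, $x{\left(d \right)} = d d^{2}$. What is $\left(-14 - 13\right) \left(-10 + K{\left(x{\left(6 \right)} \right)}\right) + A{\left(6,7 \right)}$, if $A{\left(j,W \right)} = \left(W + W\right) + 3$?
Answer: $-280$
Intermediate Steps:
$x{\left(d \right)} = d^{3}$
$K{\left(l \right)} = 21$ ($K{\left(l \right)} = -4 + 25 = 21$)
$A{\left(j,W \right)} = 3 + 2 W$ ($A{\left(j,W \right)} = 2 W + 3 = 3 + 2 W$)
$\left(-14 - 13\right) \left(-10 + K{\left(x{\left(6 \right)} \right)}\right) + A{\left(6,7 \right)} = \left(-14 - 13\right) \left(-10 + 21\right) + \left(3 + 2 \cdot 7\right) = \left(-27\right) 11 + \left(3 + 14\right) = -297 + 17 = -280$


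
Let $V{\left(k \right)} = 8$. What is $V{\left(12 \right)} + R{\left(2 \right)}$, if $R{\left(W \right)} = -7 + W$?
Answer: $3$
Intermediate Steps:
$V{\left(12 \right)} + R{\left(2 \right)} = 8 + \left(-7 + 2\right) = 8 - 5 = 3$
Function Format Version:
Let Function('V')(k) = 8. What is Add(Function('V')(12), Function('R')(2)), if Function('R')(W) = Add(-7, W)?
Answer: 3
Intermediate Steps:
Add(Function('V')(12), Function('R')(2)) = Add(8, Add(-7, 2)) = Add(8, -5) = 3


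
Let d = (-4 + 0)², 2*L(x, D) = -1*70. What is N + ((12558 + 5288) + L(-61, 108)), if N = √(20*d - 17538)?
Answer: 17811 + I*√17218 ≈ 17811.0 + 131.22*I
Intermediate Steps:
L(x, D) = -35 (L(x, D) = (-1*70)/2 = (½)*(-70) = -35)
d = 16 (d = (-4)² = 16)
N = I*√17218 (N = √(20*16 - 17538) = √(320 - 17538) = √(-17218) = I*√17218 ≈ 131.22*I)
N + ((12558 + 5288) + L(-61, 108)) = I*√17218 + ((12558 + 5288) - 35) = I*√17218 + (17846 - 35) = I*√17218 + 17811 = 17811 + I*√17218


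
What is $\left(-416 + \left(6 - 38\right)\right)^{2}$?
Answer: $200704$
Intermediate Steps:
$\left(-416 + \left(6 - 38\right)\right)^{2} = \left(-416 - 32\right)^{2} = \left(-448\right)^{2} = 200704$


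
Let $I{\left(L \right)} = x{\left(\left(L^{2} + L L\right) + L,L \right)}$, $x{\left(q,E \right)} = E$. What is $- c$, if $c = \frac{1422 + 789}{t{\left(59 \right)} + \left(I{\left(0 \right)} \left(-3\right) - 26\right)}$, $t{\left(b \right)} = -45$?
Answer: $\frac{2211}{71} \approx 31.141$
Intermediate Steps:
$I{\left(L \right)} = L$
$c = - \frac{2211}{71}$ ($c = \frac{1422 + 789}{-45 + \left(0 \left(-3\right) - 26\right)} = \frac{2211}{-45 + \left(0 - 26\right)} = \frac{2211}{-45 - 26} = \frac{2211}{-71} = 2211 \left(- \frac{1}{71}\right) = - \frac{2211}{71} \approx -31.141$)
$- c = \left(-1\right) \left(- \frac{2211}{71}\right) = \frac{2211}{71}$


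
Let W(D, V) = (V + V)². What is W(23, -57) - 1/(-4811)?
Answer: 62523757/4811 ≈ 12996.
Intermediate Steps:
W(D, V) = 4*V² (W(D, V) = (2*V)² = 4*V²)
W(23, -57) - 1/(-4811) = 4*(-57)² - 1/(-4811) = 4*3249 - 1*(-1/4811) = 12996 + 1/4811 = 62523757/4811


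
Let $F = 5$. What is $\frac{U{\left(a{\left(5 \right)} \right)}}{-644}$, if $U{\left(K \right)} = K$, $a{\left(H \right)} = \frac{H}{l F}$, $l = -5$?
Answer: $\frac{1}{3220} \approx 0.00031056$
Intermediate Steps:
$a{\left(H \right)} = - \frac{H}{25}$ ($a{\left(H \right)} = \frac{H}{\left(-5\right) 5} = \frac{H}{-25} = H \left(- \frac{1}{25}\right) = - \frac{H}{25}$)
$\frac{U{\left(a{\left(5 \right)} \right)}}{-644} = \frac{\left(- \frac{1}{25}\right) 5}{-644} = \left(- \frac{1}{5}\right) \left(- \frac{1}{644}\right) = \frac{1}{3220}$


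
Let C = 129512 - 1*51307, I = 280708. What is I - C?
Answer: 202503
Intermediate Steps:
C = 78205 (C = 129512 - 51307 = 78205)
I - C = 280708 - 1*78205 = 280708 - 78205 = 202503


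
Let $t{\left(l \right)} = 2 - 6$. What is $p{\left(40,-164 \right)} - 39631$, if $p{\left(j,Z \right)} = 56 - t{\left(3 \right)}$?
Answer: $-39571$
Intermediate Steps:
$t{\left(l \right)} = -4$ ($t{\left(l \right)} = 2 - 6 = -4$)
$p{\left(j,Z \right)} = 60$ ($p{\left(j,Z \right)} = 56 - -4 = 56 + 4 = 60$)
$p{\left(40,-164 \right)} - 39631 = 60 - 39631 = -39571$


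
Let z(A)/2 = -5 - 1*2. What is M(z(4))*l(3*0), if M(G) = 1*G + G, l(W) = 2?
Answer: -56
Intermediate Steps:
z(A) = -14 (z(A) = 2*(-5 - 1*2) = 2*(-5 - 2) = 2*(-7) = -14)
M(G) = 2*G (M(G) = G + G = 2*G)
M(z(4))*l(3*0) = (2*(-14))*2 = -28*2 = -56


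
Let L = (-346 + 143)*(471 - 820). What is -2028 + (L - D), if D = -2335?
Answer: 71154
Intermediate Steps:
L = 70847 (L = -203*(-349) = 70847)
-2028 + (L - D) = -2028 + (70847 - 1*(-2335)) = -2028 + (70847 + 2335) = -2028 + 73182 = 71154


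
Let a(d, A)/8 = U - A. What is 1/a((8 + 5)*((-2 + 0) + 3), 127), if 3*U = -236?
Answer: -3/4936 ≈ -0.00060778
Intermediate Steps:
U = -236/3 (U = (⅓)*(-236) = -236/3 ≈ -78.667)
a(d, A) = -1888/3 - 8*A (a(d, A) = 8*(-236/3 - A) = -1888/3 - 8*A)
1/a((8 + 5)*((-2 + 0) + 3), 127) = 1/(-1888/3 - 8*127) = 1/(-1888/3 - 1016) = 1/(-4936/3) = -3/4936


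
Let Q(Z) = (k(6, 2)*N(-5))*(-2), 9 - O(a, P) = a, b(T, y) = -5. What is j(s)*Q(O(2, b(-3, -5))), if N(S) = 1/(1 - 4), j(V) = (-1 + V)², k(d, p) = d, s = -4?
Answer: 100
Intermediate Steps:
O(a, P) = 9 - a
N(S) = -⅓ (N(S) = 1/(-3) = -⅓)
Q(Z) = 4 (Q(Z) = (6*(-⅓))*(-2) = -2*(-2) = 4)
j(s)*Q(O(2, b(-3, -5))) = (-1 - 4)²*4 = (-5)²*4 = 25*4 = 100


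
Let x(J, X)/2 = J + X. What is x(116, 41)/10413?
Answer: 314/10413 ≈ 0.030155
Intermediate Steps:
x(J, X) = 2*J + 2*X (x(J, X) = 2*(J + X) = 2*J + 2*X)
x(116, 41)/10413 = (2*116 + 2*41)/10413 = (232 + 82)*(1/10413) = 314*(1/10413) = 314/10413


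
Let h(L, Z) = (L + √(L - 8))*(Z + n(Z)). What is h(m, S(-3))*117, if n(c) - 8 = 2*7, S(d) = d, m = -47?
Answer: -104481 + 2223*I*√55 ≈ -1.0448e+5 + 16486.0*I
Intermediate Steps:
n(c) = 22 (n(c) = 8 + 2*7 = 8 + 14 = 22)
h(L, Z) = (22 + Z)*(L + √(-8 + L)) (h(L, Z) = (L + √(L - 8))*(Z + 22) = (L + √(-8 + L))*(22 + Z) = (22 + Z)*(L + √(-8 + L)))
h(m, S(-3))*117 = (22*(-47) + 22*√(-8 - 47) - 47*(-3) - 3*√(-8 - 47))*117 = (-1034 + 22*√(-55) + 141 - 3*I*√55)*117 = (-1034 + 22*(I*√55) + 141 - 3*I*√55)*117 = (-1034 + 22*I*√55 + 141 - 3*I*√55)*117 = (-893 + 19*I*√55)*117 = -104481 + 2223*I*√55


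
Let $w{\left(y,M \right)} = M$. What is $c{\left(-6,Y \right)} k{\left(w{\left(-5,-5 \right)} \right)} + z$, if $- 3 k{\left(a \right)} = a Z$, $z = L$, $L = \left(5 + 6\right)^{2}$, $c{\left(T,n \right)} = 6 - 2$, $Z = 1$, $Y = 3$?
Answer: $\frac{383}{3} \approx 127.67$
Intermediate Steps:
$c{\left(T,n \right)} = 4$ ($c{\left(T,n \right)} = 6 - 2 = 4$)
$L = 121$ ($L = 11^{2} = 121$)
$z = 121$
$k{\left(a \right)} = - \frac{a}{3}$ ($k{\left(a \right)} = - \frac{a 1}{3} = - \frac{a}{3}$)
$c{\left(-6,Y \right)} k{\left(w{\left(-5,-5 \right)} \right)} + z = 4 \left(\left(- \frac{1}{3}\right) \left(-5\right)\right) + 121 = 4 \cdot \frac{5}{3} + 121 = \frac{20}{3} + 121 = \frac{383}{3}$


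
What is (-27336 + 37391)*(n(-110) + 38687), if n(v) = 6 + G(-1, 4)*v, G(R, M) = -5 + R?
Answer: 395694415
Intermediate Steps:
n(v) = 6 - 6*v (n(v) = 6 + (-5 - 1)*v = 6 - 6*v)
(-27336 + 37391)*(n(-110) + 38687) = (-27336 + 37391)*((6 - 6*(-110)) + 38687) = 10055*((6 + 660) + 38687) = 10055*(666 + 38687) = 10055*39353 = 395694415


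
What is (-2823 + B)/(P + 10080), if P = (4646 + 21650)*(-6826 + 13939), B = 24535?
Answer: 2714/23381691 ≈ 0.00011607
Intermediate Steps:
P = 187043448 (P = 26296*7113 = 187043448)
(-2823 + B)/(P + 10080) = (-2823 + 24535)/(187043448 + 10080) = 21712/187053528 = 21712*(1/187053528) = 2714/23381691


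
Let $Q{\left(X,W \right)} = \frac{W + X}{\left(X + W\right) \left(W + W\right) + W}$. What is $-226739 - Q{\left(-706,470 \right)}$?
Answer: $- \frac{25096606333}{110685} \approx -2.2674 \cdot 10^{5}$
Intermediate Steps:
$Q{\left(X,W \right)} = \frac{W + X}{W + 2 W \left(W + X\right)}$ ($Q{\left(X,W \right)} = \frac{W + X}{\left(W + X\right) 2 W + W} = \frac{W + X}{2 W \left(W + X\right) + W} = \frac{W + X}{W + 2 W \left(W + X\right)}$)
$-226739 - Q{\left(-706,470 \right)} = -226739 - \frac{470 - 706}{470 \left(1 + 2 \cdot 470 + 2 \left(-706\right)\right)} = -226739 - \frac{1}{470} \frac{1}{1 + 940 - 1412} \left(-236\right) = -226739 - \frac{1}{470} \frac{1}{-471} \left(-236\right) = -226739 - \frac{1}{470} \left(- \frac{1}{471}\right) \left(-236\right) = -226739 - \frac{118}{110685} = - \frac{25096606333}{110685}$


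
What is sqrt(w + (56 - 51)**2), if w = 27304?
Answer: sqrt(27329) ≈ 165.31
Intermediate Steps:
sqrt(w + (56 - 51)**2) = sqrt(27304 + (56 - 51)**2) = sqrt(27304 + 5**2) = sqrt(27304 + 25) = sqrt(27329)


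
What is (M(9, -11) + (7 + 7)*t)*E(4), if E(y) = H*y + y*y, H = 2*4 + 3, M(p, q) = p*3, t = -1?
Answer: 780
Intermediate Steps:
M(p, q) = 3*p
H = 11 (H = 8 + 3 = 11)
E(y) = y² + 11*y (E(y) = 11*y + y*y = 11*y + y² = y² + 11*y)
(M(9, -11) + (7 + 7)*t)*E(4) = (3*9 + (7 + 7)*(-1))*(4*(11 + 4)) = (27 + 14*(-1))*(4*15) = (27 - 14)*60 = 13*60 = 780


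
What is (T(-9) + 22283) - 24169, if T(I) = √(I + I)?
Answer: -1886 + 3*I*√2 ≈ -1886.0 + 4.2426*I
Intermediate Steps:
T(I) = √2*√I (T(I) = √(2*I) = √2*√I)
(T(-9) + 22283) - 24169 = (√2*√(-9) + 22283) - 24169 = (√2*(3*I) + 22283) - 24169 = (3*I*√2 + 22283) - 24169 = (22283 + 3*I*√2) - 24169 = -1886 + 3*I*√2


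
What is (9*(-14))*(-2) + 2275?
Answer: 2527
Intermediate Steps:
(9*(-14))*(-2) + 2275 = -126*(-2) + 2275 = 252 + 2275 = 2527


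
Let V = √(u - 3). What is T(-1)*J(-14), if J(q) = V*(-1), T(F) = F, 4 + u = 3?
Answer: 2*I ≈ 2.0*I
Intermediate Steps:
u = -1 (u = -4 + 3 = -1)
V = 2*I (V = √(-1 - 3) = √(-4) = 2*I ≈ 2.0*I)
J(q) = -2*I (J(q) = (2*I)*(-1) = -2*I)
T(-1)*J(-14) = -(-2)*I = 2*I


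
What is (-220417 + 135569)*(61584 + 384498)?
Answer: -37849165536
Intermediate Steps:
(-220417 + 135569)*(61584 + 384498) = -84848*446082 = -37849165536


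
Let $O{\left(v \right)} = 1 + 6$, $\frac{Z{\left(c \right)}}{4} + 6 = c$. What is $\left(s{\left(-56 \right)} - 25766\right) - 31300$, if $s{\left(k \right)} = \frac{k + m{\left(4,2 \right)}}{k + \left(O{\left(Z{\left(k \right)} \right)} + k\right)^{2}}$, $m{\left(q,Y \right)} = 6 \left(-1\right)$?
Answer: $- \frac{133819832}{2345} \approx -57066.0$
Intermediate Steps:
$Z{\left(c \right)} = -24 + 4 c$
$O{\left(v \right)} = 7$
$m{\left(q,Y \right)} = -6$
$s{\left(k \right)} = \frac{-6 + k}{k + \left(7 + k\right)^{2}}$ ($s{\left(k \right)} = \frac{k - 6}{k + \left(7 + k\right)^{2}} = \frac{-6 + k}{k + \left(7 + k\right)^{2}}$)
$\left(s{\left(-56 \right)} - 25766\right) - 31300 = \left(\frac{-6 - 56}{-56 + \left(7 - 56\right)^{2}} - 25766\right) - 31300 = \left(\frac{1}{-56 + \left(-49\right)^{2}} \left(-62\right) - 25766\right) - 31300 = \left(\frac{1}{-56 + 2401} \left(-62\right) - 25766\right) - 31300 = \left(\frac{1}{2345} \left(-62\right) - 25766\right) - 31300 = \left(- \frac{62}{2345} - 25766\right) - 31300 = - \frac{60421332}{2345} - 31300 = - \frac{133819832}{2345}$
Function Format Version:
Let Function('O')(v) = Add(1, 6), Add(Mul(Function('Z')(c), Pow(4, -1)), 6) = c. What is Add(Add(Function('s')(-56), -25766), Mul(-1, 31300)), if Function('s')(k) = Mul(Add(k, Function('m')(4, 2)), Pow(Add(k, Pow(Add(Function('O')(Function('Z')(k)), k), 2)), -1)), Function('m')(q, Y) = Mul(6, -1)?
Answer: Rational(-133819832, 2345) ≈ -57066.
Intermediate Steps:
Function('Z')(c) = Add(-24, Mul(4, c))
Function('O')(v) = 7
Function('m')(q, Y) = -6
Function('s')(k) = Mul(Pow(Add(k, Pow(Add(7, k), 2)), -1), Add(-6, k)) (Function('s')(k) = Mul(Add(k, -6), Pow(Add(k, Pow(Add(7, k), 2)), -1)) = Mul(Add(-6, k), Pow(Add(k, Pow(Add(7, k), 2)), -1)) = Mul(Pow(Add(k, Pow(Add(7, k), 2)), -1), Add(-6, k)))
Add(Add(Function('s')(-56), -25766), Mul(-1, 31300)) = Add(Add(Mul(Pow(Add(-56, Pow(Add(7, -56), 2)), -1), Add(-6, -56)), -25766), Mul(-1, 31300)) = Add(Add(Mul(Pow(Add(-56, Pow(-49, 2)), -1), -62), -25766), -31300) = Add(Add(Mul(Pow(Add(-56, 2401), -1), -62), -25766), -31300) = Add(Add(Mul(Pow(2345, -1), -62), -25766), -31300) = Add(Add(Mul(Rational(1, 2345), -62), -25766), -31300) = Add(Add(Rational(-62, 2345), -25766), -31300) = Add(Rational(-60421332, 2345), -31300) = Rational(-133819832, 2345)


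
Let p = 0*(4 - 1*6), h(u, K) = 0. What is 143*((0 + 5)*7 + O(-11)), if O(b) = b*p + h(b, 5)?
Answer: 5005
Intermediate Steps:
p = 0 (p = 0*(4 - 6) = 0*(-2) = 0)
O(b) = 0 (O(b) = b*0 + 0 = 0 + 0 = 0)
143*((0 + 5)*7 + O(-11)) = 143*((0 + 5)*7 + 0) = 143*(5*7 + 0) = 143*(35 + 0) = 143*35 = 5005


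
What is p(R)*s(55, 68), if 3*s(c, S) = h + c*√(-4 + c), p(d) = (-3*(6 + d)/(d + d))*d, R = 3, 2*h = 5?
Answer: -45/4 - 495*√51/2 ≈ -1778.8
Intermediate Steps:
h = 5/2 (h = (½)*5 = 5/2 ≈ 2.5000)
p(d) = -9 - 3*d/2 (p(d) = (-3*(6 + d)/(2*d))*d = -9 - 3*d/2)
s(c, S) = ⅚ + c*√(-4 + c)/3 (s(c, S) = (5/2 + c*√(-4 + c))/3 = ⅚ + c*√(-4 + c)/3)
p(R)*s(55, 68) = (-9 - 3/2*3)*(⅚ + (⅓)*55*√(-4 + 55)) = (-9 - 9/2)*(⅚ + (⅓)*55*√51) = -27*(⅚ + 55*√51/3)/2 = -45/4 - 495*√51/2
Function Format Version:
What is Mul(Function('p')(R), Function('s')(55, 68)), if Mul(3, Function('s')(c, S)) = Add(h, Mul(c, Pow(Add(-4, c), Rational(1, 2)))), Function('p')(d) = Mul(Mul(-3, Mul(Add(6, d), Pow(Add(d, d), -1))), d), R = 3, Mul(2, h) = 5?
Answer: Add(Rational(-45, 4), Mul(Rational(-495, 2), Pow(51, Rational(1, 2)))) ≈ -1778.8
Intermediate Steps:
h = Rational(5, 2) (h = Mul(Rational(1, 2), 5) = Rational(5, 2) ≈ 2.5000)
Function('p')(d) = Add(-9, Mul(Rational(-3, 2), d)) (Function('p')(d) = Mul(Mul(-3, Mul(Add(6, d), Pow(Mul(2, d), -1))), d) = Mul(Mul(-3, Mul(Add(6, d), Mul(Rational(1, 2), Pow(d, -1)))), d) = Mul(Mul(-3, Mul(Rational(1, 2), Pow(d, -1), Add(6, d))), d) = Mul(Mul(Rational(-3, 2), Pow(d, -1), Add(6, d)), d) = Add(-9, Mul(Rational(-3, 2), d)))
Function('s')(c, S) = Add(Rational(5, 6), Mul(Rational(1, 3), c, Pow(Add(-4, c), Rational(1, 2)))) (Function('s')(c, S) = Mul(Rational(1, 3), Add(Rational(5, 2), Mul(c, Pow(Add(-4, c), Rational(1, 2))))) = Add(Rational(5, 6), Mul(Rational(1, 3), c, Pow(Add(-4, c), Rational(1, 2)))))
Mul(Function('p')(R), Function('s')(55, 68)) = Mul(Add(-9, Mul(Rational(-3, 2), 3)), Add(Rational(5, 6), Mul(Rational(1, 3), 55, Pow(Add(-4, 55), Rational(1, 2))))) = Mul(Add(-9, Rational(-9, 2)), Add(Rational(5, 6), Mul(Rational(1, 3), 55, Pow(51, Rational(1, 2))))) = Mul(Rational(-27, 2), Add(Rational(5, 6), Mul(Rational(55, 3), Pow(51, Rational(1, 2))))) = Add(Rational(-45, 4), Mul(Rational(-495, 2), Pow(51, Rational(1, 2))))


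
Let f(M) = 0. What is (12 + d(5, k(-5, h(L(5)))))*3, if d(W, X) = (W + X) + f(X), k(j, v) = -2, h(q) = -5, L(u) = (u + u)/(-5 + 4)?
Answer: 45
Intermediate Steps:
L(u) = -2*u (L(u) = (2*u)/(-1) = (2*u)*(-1) = -2*u)
d(W, X) = W + X (d(W, X) = (W + X) + 0 = W + X)
(12 + d(5, k(-5, h(L(5)))))*3 = (12 + (5 - 2))*3 = (12 + 3)*3 = 15*3 = 45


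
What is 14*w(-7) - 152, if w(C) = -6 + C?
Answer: -334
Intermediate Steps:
14*w(-7) - 152 = 14*(-6 - 7) - 152 = 14*(-13) - 152 = -182 - 152 = -334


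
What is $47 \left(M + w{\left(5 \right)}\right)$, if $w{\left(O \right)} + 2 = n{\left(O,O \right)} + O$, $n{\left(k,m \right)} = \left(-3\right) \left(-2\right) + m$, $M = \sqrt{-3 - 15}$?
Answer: $658 + 141 i \sqrt{2} \approx 658.0 + 199.4 i$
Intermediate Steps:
$M = 3 i \sqrt{2}$ ($M = \sqrt{-18} = 3 i \sqrt{2} \approx 4.2426 i$)
$n{\left(k,m \right)} = 6 + m$
$w{\left(O \right)} = 4 + 2 O$ ($w{\left(O \right)} = -2 + \left(\left(6 + O\right) + O\right) = -2 + \left(6 + 2 O\right) = 4 + 2 O$)
$47 \left(M + w{\left(5 \right)}\right) = 47 \left(3 i \sqrt{2} + \left(4 + 2 \cdot 5\right)\right) = 47 \left(3 i \sqrt{2} + \left(4 + 10\right)\right) = 47 \left(3 i \sqrt{2} + 14\right) = 47 \left(14 + 3 i \sqrt{2}\right) = 658 + 141 i \sqrt{2}$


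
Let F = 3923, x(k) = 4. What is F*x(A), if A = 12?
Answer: 15692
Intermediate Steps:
F*x(A) = 3923*4 = 15692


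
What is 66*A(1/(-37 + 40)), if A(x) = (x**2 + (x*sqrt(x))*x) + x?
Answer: 88/3 + 22*sqrt(3)/9 ≈ 33.567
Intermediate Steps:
A(x) = x + x**2 + x**(5/2) (A(x) = (x**2 + x**(3/2)*x) + x = (x**2 + x**(5/2)) + x = x + x**2 + x**(5/2))
66*A(1/(-37 + 40)) = 66*(1/(-37 + 40) + (1/(-37 + 40))**2 + (1/(-37 + 40))**(5/2)) = 66*(1/3 + (1/3)**2 + (1/3)**(5/2)) = 66*(1/3 + 1/9 + sqrt(3)/27) = 66*(4/9 + sqrt(3)/27) = 88/3 + 22*sqrt(3)/9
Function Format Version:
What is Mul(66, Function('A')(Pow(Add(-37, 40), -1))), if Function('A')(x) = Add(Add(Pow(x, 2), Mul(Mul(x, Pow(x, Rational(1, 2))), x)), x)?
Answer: Add(Rational(88, 3), Mul(Rational(22, 9), Pow(3, Rational(1, 2)))) ≈ 33.567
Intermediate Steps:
Function('A')(x) = Add(x, Pow(x, 2), Pow(x, Rational(5, 2))) (Function('A')(x) = Add(Add(Pow(x, 2), Mul(Pow(x, Rational(3, 2)), x)), x) = Add(Add(Pow(x, 2), Pow(x, Rational(5, 2))), x) = Add(x, Pow(x, 2), Pow(x, Rational(5, 2))))
Mul(66, Function('A')(Pow(Add(-37, 40), -1))) = Mul(66, Add(Pow(Add(-37, 40), -1), Pow(Pow(Add(-37, 40), -1), 2), Pow(Pow(Add(-37, 40), -1), Rational(5, 2)))) = Mul(66, Add(Pow(3, -1), Pow(Pow(3, -1), 2), Pow(Pow(3, -1), Rational(5, 2)))) = Mul(66, Add(Rational(1, 3), Pow(Rational(1, 3), 2), Pow(Rational(1, 3), Rational(5, 2)))) = Mul(66, Add(Rational(1, 3), Rational(1, 9), Mul(Rational(1, 27), Pow(3, Rational(1, 2))))) = Mul(66, Add(Rational(4, 9), Mul(Rational(1, 27), Pow(3, Rational(1, 2))))) = Add(Rational(88, 3), Mul(Rational(22, 9), Pow(3, Rational(1, 2))))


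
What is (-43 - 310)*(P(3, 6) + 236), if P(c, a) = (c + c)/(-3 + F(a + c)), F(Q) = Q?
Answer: -83661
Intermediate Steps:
P(c, a) = 2*c/(-3 + a + c) (P(c, a) = (c + c)/(-3 + (a + c)) = (2*c)/(-3 + a + c) = 2*c/(-3 + a + c))
(-43 - 310)*(P(3, 6) + 236) = (-43 - 310)*(2*3/(-3 + 6 + 3) + 236) = -353*(2*3/6 + 236) = -353*(2*3*(⅙) + 236) = -353*(1 + 236) = -353*237 = -83661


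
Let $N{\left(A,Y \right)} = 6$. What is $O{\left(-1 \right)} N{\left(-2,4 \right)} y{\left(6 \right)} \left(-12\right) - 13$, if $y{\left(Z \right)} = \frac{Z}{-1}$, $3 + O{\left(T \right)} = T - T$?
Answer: $-1309$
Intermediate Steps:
$O{\left(T \right)} = -3$ ($O{\left(T \right)} = -3 + \left(T - T\right) = -3 + 0 = -3$)
$y{\left(Z \right)} = - Z$ ($y{\left(Z \right)} = Z \left(-1\right) = - Z$)
$O{\left(-1 \right)} N{\left(-2,4 \right)} y{\left(6 \right)} \left(-12\right) - 13 = \left(-3\right) 6 \left(\left(-1\right) 6\right) \left(-12\right) - 13 = \left(-18\right) \left(-6\right) \left(-12\right) - 13 = 108 \left(-12\right) - 13 = -1296 - 13 = -1309$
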